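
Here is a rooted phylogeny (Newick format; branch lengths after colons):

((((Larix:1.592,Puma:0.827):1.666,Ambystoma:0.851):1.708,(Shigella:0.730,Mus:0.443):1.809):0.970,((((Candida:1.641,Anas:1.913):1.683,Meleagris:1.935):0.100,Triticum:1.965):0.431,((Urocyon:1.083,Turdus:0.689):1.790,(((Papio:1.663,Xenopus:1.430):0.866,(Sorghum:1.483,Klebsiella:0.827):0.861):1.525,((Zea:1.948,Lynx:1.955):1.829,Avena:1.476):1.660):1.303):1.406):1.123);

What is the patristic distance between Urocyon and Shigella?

8.911

The path runs Urocyon → … → MRCA → … → Shigella; the MRCA is the root of the tree.
Branch lengths along that path: 1.083 + 1.790 + 1.406 + 1.123 + 0.970 + 1.809 + 0.730 = 8.911.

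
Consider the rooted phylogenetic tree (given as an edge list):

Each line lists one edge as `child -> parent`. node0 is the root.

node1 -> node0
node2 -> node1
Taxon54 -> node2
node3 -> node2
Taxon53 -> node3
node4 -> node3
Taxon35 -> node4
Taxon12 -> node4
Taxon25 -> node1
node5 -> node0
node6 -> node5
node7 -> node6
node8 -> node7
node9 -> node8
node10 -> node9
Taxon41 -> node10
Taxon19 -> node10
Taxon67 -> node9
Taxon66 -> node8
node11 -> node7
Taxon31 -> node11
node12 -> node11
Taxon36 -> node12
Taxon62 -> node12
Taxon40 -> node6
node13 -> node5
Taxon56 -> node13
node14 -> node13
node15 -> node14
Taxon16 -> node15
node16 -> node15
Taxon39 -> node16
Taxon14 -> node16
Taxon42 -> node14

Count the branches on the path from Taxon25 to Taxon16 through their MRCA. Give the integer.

7

The MRCA of Taxon25 and Taxon16 is the root of the tree.
From Taxon25 up to that node: 2 branches. From Taxon16 up to the same node: 5 branches. Total: 2 + 5 = 7.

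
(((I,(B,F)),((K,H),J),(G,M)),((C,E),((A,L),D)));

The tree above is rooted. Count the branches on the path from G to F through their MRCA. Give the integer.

The MRCA of G and F is the node subtending ((I,(B,F)),((K,H),J),(G,M)).
From G up to that node: 2 branches. From F up to the same node: 3 branches. Total: 2 + 3 = 5.

5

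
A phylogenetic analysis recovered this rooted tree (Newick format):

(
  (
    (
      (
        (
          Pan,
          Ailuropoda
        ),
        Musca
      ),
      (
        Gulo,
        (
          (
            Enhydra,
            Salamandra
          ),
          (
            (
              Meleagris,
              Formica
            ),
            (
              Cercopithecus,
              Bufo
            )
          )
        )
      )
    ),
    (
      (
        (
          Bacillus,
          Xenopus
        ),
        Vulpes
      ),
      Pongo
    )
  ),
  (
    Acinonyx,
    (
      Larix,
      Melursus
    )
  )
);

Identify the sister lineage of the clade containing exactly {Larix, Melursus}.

The clade containing exactly {Larix, Melursus} attaches to the tree at the node subtending (Acinonyx,(Larix,Melursus)).
The other lineage descending from that same node — the sister group — is the single tip Acinonyx.

Acinonyx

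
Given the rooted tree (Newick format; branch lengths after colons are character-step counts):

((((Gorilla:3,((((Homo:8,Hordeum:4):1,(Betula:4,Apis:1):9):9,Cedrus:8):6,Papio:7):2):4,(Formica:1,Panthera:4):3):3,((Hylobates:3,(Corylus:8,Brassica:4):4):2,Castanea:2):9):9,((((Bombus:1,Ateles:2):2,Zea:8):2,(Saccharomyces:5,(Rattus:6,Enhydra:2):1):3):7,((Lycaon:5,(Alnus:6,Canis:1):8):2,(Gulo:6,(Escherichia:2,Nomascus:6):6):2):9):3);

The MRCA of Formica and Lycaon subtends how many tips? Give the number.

The MRCA of Formica and Lycaon is the root, so the clade is the entire tree.
That clade contains 25 terminal taxa: Alnus, Apis, Ateles, Betula, Bombus, Brassica, Canis, Castanea, Cedrus, Corylus, Enhydra, Escherichia, Formica, Gorilla, Gulo, Homo, Hordeum, Hylobates, Lycaon, Nomascus, Panthera, Papio, Rattus, Saccharomyces, Zea.

25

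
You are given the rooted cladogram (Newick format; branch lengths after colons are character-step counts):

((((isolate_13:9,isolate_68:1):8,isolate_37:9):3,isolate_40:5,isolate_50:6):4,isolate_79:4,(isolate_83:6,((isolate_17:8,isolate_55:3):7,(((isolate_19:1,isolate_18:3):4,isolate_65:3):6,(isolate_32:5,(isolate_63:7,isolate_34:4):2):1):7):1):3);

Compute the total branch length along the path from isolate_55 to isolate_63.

27

The path runs isolate_55 → … → MRCA → … → isolate_63; the MRCA is the node subtending ((isolate_17,isolate_55),(((isolate_19,isolate_18),isolate_65),(isolate_32,(isolate_63,isolate_34)))).
Branch lengths along that path: 3 + 7 + 7 + 1 + 2 + 7 = 27.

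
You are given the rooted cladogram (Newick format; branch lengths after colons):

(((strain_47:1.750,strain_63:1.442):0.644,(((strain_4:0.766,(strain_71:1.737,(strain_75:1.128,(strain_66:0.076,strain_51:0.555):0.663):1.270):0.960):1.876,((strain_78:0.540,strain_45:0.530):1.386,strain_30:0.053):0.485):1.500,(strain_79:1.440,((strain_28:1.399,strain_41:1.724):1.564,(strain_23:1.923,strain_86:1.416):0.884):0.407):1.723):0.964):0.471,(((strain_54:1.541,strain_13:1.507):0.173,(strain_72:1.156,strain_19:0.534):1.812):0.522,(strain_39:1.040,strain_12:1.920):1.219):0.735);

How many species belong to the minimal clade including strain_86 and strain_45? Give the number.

The MRCA of strain_86 and strain_45 is the node subtending (((strain_4,(strain_71,(strain_75,(strain_66,strain_51)))),((strain_78,strain_45),strain_30)),(strain_79,((strain_28,strain_41),(strain_23,strain_86)))).
That clade contains 13 terminal taxa: strain_23, strain_28, strain_30, strain_4, strain_41, strain_45, strain_51, strain_66, strain_71, strain_75, strain_78, strain_79, strain_86.

13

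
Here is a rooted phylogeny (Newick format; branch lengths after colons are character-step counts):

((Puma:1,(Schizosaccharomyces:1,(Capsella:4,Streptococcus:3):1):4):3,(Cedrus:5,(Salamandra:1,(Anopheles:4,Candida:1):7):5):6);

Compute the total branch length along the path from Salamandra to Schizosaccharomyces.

20

The path runs Salamandra → … → MRCA → … → Schizosaccharomyces; the MRCA is the root of the tree.
Branch lengths along that path: 1 + 5 + 6 + 3 + 4 + 1 = 20.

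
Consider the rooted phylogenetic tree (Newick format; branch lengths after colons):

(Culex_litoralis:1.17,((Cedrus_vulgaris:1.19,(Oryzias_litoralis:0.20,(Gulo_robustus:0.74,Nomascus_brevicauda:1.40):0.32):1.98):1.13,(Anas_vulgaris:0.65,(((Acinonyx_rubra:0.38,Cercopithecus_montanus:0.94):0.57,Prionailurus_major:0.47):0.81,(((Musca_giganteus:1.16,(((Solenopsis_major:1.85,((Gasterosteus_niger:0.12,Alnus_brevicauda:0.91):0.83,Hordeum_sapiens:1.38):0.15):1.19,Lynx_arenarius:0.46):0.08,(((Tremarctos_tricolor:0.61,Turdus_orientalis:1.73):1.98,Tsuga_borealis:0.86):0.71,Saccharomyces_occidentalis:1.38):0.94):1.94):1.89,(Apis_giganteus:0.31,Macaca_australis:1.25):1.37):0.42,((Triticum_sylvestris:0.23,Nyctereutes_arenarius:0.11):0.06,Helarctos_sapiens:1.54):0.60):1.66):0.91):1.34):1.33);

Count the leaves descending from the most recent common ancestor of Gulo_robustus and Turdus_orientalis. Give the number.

23

The MRCA of Gulo_robustus and Turdus_orientalis is the node subtending ((Cedrus_vulgaris,(Oryzias_litoralis,(Gulo_robustus,Nomascus_brevicauda))),(Anas_vulgaris,(((Acinonyx_rubra,Cercopithecus_montanus),Prionailurus_major),(((Musca_giganteus,(((Solenopsis_major,((Gasterosteus_niger,Alnus_brevicauda),Hordeum_sapiens)),Lynx_arenarius),(((Tremarctos_tricolor,Turdus_orientalis),Tsuga_borealis),Saccharomyces_occidentalis))),(Apis_giganteus,Macaca_australis)),((Triticum_sylvestris,Nyctereutes_arenarius),Helarctos_sapiens))))).
That clade contains 23 terminal taxa: Acinonyx_rubra, Alnus_brevicauda, Anas_vulgaris, Apis_giganteus, Cedrus_vulgaris, Cercopithecus_montanus, Gasterosteus_niger, Gulo_robustus, Helarctos_sapiens, Hordeum_sapiens, Lynx_arenarius, Macaca_australis, Musca_giganteus, Nomascus_brevicauda, Nyctereutes_arenarius, Oryzias_litoralis, Prionailurus_major, Saccharomyces_occidentalis, Solenopsis_major, Tremarctos_tricolor, Triticum_sylvestris, Tsuga_borealis, Turdus_orientalis.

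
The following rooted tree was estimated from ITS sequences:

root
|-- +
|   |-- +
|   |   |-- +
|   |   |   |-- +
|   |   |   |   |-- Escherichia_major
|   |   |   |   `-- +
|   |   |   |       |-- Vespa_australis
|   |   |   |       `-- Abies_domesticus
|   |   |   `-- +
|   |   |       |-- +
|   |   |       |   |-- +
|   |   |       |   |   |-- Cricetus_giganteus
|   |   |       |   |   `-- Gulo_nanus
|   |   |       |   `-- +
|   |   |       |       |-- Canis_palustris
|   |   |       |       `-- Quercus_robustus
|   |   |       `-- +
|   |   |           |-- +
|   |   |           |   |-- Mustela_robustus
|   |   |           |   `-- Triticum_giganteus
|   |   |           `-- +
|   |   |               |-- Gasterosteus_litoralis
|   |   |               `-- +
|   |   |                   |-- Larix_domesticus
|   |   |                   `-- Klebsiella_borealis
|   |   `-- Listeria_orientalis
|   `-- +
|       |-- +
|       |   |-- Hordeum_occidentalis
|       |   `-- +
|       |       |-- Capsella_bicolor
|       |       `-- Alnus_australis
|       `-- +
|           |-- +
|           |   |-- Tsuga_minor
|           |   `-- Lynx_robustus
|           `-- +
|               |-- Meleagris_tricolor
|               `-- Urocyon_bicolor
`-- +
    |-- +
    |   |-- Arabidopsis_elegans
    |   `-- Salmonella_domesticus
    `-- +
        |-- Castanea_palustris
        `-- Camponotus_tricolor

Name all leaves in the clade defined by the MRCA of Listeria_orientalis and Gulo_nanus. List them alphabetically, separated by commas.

Tracing Listeria_orientalis: it sits inside (((Escherichia_major,(Vespa_australis,Abies_domesticus)),(((Cricetus_giganteus,Gulo_nanus),(Canis_palustris,Quercus_robustus)),((Mustela_robustus,Triticum_giganteus),(Gasterosteus_litoralis,(Larix_domesticus,Klebsiella_borealis))))),Listeria_orientalis).
Tracing Gulo_nanus: it sits inside (Cricetus_giganteus,Gulo_nanus).
The smallest clade enclosing both is (((Escherichia_major,(Vespa_australis,Abies_domesticus)),(((Cricetus_giganteus,Gulo_nanus),(Canis_palustris,Quercus_robustus)),((Mustela_robustus,Triticum_giganteus),(Gasterosteus_litoralis,(Larix_domesticus,Klebsiella_borealis))))),Listeria_orientalis); the answer is its 13 terminal taxa in alphabetical order.

Abies_domesticus, Canis_palustris, Cricetus_giganteus, Escherichia_major, Gasterosteus_litoralis, Gulo_nanus, Klebsiella_borealis, Larix_domesticus, Listeria_orientalis, Mustela_robustus, Quercus_robustus, Triticum_giganteus, Vespa_australis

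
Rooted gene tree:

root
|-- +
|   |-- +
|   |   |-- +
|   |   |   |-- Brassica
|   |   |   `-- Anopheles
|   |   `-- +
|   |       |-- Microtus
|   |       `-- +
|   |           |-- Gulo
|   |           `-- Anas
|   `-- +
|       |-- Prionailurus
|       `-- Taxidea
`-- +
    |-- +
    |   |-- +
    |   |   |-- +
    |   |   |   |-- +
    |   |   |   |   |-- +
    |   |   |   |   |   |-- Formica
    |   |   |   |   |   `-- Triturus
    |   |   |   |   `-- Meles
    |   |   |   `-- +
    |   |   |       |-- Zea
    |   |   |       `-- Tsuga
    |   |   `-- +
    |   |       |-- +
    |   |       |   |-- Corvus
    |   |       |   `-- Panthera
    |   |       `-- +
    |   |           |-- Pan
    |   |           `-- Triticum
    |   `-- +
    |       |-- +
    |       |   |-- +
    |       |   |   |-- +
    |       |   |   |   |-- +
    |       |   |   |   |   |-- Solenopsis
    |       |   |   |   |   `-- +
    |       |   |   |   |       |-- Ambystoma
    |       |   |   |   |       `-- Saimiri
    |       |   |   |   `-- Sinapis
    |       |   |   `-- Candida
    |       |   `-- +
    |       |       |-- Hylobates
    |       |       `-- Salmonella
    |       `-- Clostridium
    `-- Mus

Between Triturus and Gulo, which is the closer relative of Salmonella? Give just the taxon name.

The MRCA of Salmonella and Triturus subtends (((((Formica,Triturus),Meles),(Zea,Tsuga)),((Corvus,Panthera),(Pan,Triticum))),(((((Solenopsis,(Ambystoma,Saimiri)),Sinapis),Candida),(Hylobates,Salmonella)),Clostridium)) (17 taxa).
The MRCA of Salmonella and Gulo is the root, subtending the entire tree (25 taxa).
The first is nested inside the second, so Salmonella shares a more recent common ancestor with Triturus.

Triturus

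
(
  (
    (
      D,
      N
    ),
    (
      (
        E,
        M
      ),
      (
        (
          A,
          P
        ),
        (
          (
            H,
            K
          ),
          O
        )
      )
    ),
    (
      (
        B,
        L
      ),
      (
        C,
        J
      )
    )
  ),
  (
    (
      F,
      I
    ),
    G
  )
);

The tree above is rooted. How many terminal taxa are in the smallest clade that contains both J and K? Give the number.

The MRCA of J and K is the node subtending ((D,N),((E,M),((A,P),((H,K),O))),((B,L),(C,J))).
That clade contains 13 terminal taxa: A, B, C, D, E, H, J, K, L, M, N, O, P.

13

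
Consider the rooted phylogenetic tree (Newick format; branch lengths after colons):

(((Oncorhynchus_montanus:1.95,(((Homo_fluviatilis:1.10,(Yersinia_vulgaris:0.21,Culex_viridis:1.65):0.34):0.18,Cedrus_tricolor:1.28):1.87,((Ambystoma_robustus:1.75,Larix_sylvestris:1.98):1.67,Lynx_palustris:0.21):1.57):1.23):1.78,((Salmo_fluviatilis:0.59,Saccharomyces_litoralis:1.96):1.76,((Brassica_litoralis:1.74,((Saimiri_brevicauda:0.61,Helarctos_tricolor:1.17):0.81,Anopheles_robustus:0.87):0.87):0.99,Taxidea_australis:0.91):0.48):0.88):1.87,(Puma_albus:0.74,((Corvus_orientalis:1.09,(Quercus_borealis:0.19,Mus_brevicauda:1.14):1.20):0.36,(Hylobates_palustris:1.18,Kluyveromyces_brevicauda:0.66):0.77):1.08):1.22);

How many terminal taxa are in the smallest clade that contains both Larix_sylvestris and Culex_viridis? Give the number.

7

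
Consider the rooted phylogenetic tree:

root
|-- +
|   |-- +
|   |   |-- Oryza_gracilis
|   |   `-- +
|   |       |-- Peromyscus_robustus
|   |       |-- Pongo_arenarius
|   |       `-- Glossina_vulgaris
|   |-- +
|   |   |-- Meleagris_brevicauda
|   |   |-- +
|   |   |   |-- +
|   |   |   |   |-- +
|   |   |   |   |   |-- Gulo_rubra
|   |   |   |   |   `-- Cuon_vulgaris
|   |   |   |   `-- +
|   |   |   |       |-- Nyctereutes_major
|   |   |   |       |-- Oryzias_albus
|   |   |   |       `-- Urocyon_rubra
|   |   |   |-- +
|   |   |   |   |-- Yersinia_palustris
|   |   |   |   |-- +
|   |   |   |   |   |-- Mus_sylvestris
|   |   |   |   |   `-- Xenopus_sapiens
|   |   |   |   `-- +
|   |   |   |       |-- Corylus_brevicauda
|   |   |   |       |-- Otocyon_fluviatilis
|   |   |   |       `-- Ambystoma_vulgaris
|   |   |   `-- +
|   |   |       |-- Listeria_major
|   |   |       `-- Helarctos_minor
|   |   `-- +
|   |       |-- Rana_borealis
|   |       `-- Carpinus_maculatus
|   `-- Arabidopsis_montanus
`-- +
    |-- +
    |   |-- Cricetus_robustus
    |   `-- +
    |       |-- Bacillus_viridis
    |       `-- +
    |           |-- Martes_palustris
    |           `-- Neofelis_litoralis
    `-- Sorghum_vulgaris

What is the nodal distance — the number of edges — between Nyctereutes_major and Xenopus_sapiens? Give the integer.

6

The MRCA of Nyctereutes_major and Xenopus_sapiens is the node subtending (((Gulo_rubra,Cuon_vulgaris),(Nyctereutes_major,Oryzias_albus,Urocyon_rubra)),(Yersinia_palustris,(Mus_sylvestris,Xenopus_sapiens),(Corylus_brevicauda,Otocyon_fluviatilis,Ambystoma_vulgaris)),(Listeria_major,Helarctos_minor)).
From Nyctereutes_major up to that node: 3 branches. From Xenopus_sapiens up to the same node: 3 branches. Total: 3 + 3 = 6.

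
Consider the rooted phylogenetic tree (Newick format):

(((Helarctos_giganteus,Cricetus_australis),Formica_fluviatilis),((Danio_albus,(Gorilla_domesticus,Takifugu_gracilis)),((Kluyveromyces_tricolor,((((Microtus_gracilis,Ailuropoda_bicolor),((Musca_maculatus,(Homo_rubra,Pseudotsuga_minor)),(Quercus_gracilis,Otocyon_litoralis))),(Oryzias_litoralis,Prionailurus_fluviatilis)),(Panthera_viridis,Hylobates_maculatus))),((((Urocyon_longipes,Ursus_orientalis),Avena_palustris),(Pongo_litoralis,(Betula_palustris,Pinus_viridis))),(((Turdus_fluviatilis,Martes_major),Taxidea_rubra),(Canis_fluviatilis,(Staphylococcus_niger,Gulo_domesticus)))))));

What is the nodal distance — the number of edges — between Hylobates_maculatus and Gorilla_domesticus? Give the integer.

8

The MRCA of Hylobates_maculatus and Gorilla_domesticus is the node subtending ((Danio_albus,(Gorilla_domesticus,Takifugu_gracilis)),((Kluyveromyces_tricolor,((((Microtus_gracilis,Ailuropoda_bicolor),((Musca_maculatus,(Homo_rubra,Pseudotsuga_minor)),(Quercus_gracilis,Otocyon_litoralis))),(Oryzias_litoralis,Prionailurus_fluviatilis)),(Panthera_viridis,Hylobates_maculatus))),((((Urocyon_longipes,Ursus_orientalis),Avena_palustris),(Pongo_litoralis,(Betula_palustris,Pinus_viridis))),(((Turdus_fluviatilis,Martes_major),Taxidea_rubra),(Canis_fluviatilis,(Staphylococcus_niger,Gulo_domesticus)))))).
From Hylobates_maculatus up to that node: 5 branches. From Gorilla_domesticus up to the same node: 3 branches. Total: 5 + 3 = 8.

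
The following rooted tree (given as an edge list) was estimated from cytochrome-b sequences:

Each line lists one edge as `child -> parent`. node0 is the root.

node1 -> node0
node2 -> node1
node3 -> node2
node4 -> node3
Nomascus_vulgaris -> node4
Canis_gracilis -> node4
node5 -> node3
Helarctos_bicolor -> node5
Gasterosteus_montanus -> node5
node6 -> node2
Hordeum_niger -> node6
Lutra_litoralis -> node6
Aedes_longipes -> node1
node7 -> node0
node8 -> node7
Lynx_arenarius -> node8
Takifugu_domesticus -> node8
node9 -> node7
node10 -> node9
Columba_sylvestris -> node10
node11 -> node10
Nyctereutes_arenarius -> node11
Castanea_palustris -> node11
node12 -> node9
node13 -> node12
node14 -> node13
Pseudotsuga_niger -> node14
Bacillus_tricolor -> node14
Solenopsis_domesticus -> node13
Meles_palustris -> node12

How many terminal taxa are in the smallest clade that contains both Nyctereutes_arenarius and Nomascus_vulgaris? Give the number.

16

The MRCA of Nyctereutes_arenarius and Nomascus_vulgaris is the root, so the clade is the entire tree.
That clade contains 16 terminal taxa: Aedes_longipes, Bacillus_tricolor, Canis_gracilis, Castanea_palustris, Columba_sylvestris, Gasterosteus_montanus, Helarctos_bicolor, Hordeum_niger, Lutra_litoralis, Lynx_arenarius, Meles_palustris, Nomascus_vulgaris, Nyctereutes_arenarius, Pseudotsuga_niger, Solenopsis_domesticus, Takifugu_domesticus.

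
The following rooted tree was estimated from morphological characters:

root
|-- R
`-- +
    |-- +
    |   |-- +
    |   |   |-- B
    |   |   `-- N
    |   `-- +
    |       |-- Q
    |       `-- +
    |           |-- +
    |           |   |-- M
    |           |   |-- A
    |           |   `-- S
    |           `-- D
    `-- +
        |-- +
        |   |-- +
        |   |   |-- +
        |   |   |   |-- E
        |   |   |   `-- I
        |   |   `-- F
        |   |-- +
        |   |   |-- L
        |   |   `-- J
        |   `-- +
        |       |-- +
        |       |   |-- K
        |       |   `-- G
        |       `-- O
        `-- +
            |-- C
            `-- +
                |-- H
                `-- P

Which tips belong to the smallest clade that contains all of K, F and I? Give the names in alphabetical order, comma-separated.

Tracing K: it sits inside (K,G).
Tracing F: it sits inside ((E,I),F).
Tracing I: it sits inside (E,I).
The smallest clade enclosing all 3 is (((E,I),F),(L,J),((K,G),O)); the answer is its 8 terminal taxa in alphabetical order.

E, F, G, I, J, K, L, O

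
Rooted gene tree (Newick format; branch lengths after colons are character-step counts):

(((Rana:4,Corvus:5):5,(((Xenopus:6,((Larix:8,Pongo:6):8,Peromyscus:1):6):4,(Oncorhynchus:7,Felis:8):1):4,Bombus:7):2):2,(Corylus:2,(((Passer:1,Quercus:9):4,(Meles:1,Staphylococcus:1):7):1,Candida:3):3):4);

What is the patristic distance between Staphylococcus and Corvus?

The path runs Staphylococcus → … → MRCA → … → Corvus; the MRCA is the root of the tree.
Branch lengths along that path: 1 + 7 + 1 + 3 + 4 + 2 + 5 + 5 = 28.

28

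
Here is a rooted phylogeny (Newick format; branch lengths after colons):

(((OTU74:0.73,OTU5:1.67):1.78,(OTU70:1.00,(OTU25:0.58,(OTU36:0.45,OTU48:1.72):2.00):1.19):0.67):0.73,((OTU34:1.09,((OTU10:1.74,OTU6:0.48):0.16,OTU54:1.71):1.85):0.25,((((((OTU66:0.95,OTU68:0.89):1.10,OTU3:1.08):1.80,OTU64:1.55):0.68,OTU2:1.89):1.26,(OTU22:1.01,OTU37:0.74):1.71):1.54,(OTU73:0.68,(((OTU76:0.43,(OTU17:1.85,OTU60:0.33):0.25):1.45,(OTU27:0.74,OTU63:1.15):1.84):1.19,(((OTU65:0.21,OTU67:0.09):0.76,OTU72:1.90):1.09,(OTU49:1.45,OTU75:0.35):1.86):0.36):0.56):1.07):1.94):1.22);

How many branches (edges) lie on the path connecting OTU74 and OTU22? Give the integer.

The MRCA of OTU74 and OTU22 is the root of the tree.
From OTU74 up to that node: 3 branches. From OTU22 up to the same node: 5 branches. Total: 3 + 5 = 8.

8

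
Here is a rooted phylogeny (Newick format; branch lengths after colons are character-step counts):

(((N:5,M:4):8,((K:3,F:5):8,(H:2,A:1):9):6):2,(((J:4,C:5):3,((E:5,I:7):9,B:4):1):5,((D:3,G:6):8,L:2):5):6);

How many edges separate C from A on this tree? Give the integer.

8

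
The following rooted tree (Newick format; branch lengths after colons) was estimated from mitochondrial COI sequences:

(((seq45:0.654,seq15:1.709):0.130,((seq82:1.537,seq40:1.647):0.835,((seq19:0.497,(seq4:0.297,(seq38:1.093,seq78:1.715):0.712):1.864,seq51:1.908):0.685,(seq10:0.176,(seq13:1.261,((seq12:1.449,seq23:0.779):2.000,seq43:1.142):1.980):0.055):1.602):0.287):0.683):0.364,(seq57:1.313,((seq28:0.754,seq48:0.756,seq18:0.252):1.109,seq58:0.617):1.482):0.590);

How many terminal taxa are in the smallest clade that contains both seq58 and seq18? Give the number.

4

The MRCA of seq58 and seq18 is the node subtending ((seq28,seq48,seq18),seq58).
That clade contains 4 terminal taxa: seq18, seq28, seq48, seq58.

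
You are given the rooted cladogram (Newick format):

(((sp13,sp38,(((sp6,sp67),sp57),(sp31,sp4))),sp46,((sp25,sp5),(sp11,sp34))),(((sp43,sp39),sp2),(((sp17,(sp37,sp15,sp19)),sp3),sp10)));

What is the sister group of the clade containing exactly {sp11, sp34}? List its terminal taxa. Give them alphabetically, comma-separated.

sp25, sp5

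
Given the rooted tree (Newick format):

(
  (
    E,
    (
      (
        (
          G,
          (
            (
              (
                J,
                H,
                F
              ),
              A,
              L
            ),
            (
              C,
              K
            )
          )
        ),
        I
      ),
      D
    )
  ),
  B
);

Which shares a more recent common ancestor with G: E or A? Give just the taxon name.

The MRCA of G and A subtends (G,(((J,H,F),A,L),(C,K))) (8 taxa).
The MRCA of G and E subtends (E,(((G,(((J,H,F),A,L),(C,K))),I),D)) (11 taxa).
The first is nested inside the second, so G shares a more recent common ancestor with A.

A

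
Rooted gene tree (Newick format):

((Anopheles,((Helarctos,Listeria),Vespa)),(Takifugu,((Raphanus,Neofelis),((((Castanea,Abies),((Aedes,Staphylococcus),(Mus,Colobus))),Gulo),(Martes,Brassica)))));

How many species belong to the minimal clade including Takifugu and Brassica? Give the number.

The MRCA of Takifugu and Brassica is the node subtending (Takifugu,((Raphanus,Neofelis),((((Castanea,Abies),((Aedes,Staphylococcus),(Mus,Colobus))),Gulo),(Martes,Brassica)))).
That clade contains 12 terminal taxa: Abies, Aedes, Brassica, Castanea, Colobus, Gulo, Martes, Mus, Neofelis, Raphanus, Staphylococcus, Takifugu.

12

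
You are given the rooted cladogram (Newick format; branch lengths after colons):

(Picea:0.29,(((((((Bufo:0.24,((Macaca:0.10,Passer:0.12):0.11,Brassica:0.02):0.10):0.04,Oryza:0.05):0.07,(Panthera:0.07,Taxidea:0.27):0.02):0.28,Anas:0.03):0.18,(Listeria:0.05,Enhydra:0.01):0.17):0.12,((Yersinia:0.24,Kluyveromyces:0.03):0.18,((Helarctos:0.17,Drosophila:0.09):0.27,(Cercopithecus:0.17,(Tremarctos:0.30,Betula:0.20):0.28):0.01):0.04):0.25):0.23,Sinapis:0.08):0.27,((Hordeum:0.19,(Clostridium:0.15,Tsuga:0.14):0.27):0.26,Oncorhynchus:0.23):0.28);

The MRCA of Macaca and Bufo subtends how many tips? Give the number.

The MRCA of Macaca and Bufo is the node subtending (Bufo,((Macaca,Passer),Brassica)).
That clade contains 4 terminal taxa: Brassica, Bufo, Macaca, Passer.

4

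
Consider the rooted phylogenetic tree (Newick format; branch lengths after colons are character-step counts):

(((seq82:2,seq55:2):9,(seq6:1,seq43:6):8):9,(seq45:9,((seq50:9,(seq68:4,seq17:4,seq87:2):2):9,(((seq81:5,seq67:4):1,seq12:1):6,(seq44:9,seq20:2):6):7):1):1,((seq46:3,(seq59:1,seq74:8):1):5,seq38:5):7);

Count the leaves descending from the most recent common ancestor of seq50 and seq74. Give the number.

The MRCA of seq50 and seq74 is the root, so the clade is the entire tree.
That clade contains 18 terminal taxa: seq12, seq17, seq20, seq38, seq43, seq44, seq45, seq46, seq50, seq55, seq59, seq6, seq67, seq68, seq74, seq81, seq82, seq87.

18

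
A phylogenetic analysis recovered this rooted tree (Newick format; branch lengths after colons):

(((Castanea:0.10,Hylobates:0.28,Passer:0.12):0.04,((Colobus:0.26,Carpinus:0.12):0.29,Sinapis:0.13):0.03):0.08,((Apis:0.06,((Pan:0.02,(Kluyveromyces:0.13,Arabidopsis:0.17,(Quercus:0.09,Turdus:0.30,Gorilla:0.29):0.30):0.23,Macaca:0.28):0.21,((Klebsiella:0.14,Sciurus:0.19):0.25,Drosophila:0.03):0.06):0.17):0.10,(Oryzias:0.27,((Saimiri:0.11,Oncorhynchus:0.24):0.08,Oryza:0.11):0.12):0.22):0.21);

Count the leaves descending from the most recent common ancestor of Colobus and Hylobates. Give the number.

The MRCA of Colobus and Hylobates is the node subtending ((Castanea,Hylobates,Passer),((Colobus,Carpinus),Sinapis)).
That clade contains 6 terminal taxa: Carpinus, Castanea, Colobus, Hylobates, Passer, Sinapis.

6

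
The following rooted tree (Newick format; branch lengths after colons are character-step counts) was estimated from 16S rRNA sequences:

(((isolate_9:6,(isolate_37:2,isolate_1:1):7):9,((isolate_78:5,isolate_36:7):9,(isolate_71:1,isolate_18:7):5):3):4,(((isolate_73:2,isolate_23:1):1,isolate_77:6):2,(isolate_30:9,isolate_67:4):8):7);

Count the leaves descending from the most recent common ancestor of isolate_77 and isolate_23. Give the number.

The MRCA of isolate_77 and isolate_23 is the node subtending ((isolate_73,isolate_23),isolate_77).
That clade contains 3 terminal taxa: isolate_23, isolate_73, isolate_77.

3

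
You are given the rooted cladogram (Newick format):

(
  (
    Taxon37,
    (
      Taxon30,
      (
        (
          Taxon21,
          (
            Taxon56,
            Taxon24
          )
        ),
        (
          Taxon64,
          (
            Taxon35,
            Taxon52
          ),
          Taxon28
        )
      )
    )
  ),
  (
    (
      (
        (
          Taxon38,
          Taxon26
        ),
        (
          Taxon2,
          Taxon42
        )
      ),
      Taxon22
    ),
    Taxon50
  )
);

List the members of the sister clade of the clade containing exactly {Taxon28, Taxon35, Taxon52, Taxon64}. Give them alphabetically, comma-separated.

Taxon21, Taxon24, Taxon56

The clade containing exactly {Taxon28, Taxon35, Taxon52, Taxon64} attaches to the tree at the node subtending ((Taxon21,(Taxon56,Taxon24)),(Taxon64,(Taxon35,Taxon52),Taxon28)).
The other lineage descending from that same node — the sister group — is (Taxon21,(Taxon56,Taxon24)); its 3 tips in alphabetical order are the answer.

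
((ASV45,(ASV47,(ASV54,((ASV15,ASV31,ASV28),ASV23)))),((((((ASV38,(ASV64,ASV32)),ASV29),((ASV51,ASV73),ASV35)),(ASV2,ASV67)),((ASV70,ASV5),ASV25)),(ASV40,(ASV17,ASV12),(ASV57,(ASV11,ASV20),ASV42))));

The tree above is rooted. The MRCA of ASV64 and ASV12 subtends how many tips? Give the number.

The MRCA of ASV64 and ASV12 is the node subtending ((((((ASV38,(ASV64,ASV32)),ASV29),((ASV51,ASV73),ASV35)),(ASV2,ASV67)),((ASV70,ASV5),ASV25)),(ASV40,(ASV17,ASV12),(ASV57,(ASV11,ASV20),ASV42))).
That clade contains 19 terminal taxa: ASV11, ASV12, ASV17, ASV2, ASV20, ASV25, ASV29, ASV32, ASV35, ASV38, ASV40, ASV42, ASV5, ASV51, ASV57, ASV64, ASV67, ASV70, ASV73.

19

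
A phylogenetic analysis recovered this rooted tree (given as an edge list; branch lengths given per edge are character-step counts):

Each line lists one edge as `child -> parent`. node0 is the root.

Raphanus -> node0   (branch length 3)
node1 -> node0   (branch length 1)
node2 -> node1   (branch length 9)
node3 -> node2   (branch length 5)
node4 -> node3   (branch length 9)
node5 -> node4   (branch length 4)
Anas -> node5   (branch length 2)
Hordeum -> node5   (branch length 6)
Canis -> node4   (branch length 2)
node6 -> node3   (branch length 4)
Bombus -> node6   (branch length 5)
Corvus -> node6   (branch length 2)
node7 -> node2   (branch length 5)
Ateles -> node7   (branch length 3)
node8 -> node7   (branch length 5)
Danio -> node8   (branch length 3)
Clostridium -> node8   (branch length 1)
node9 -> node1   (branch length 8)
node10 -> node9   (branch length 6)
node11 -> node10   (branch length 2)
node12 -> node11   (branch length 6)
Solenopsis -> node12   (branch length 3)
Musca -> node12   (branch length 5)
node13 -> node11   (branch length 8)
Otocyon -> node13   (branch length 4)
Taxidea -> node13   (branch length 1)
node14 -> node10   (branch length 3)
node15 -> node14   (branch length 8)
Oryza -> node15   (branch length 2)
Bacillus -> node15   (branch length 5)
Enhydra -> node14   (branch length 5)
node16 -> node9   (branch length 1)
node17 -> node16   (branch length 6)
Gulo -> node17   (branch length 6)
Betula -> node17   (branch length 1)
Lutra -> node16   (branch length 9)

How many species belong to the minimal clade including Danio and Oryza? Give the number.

18

The MRCA of Danio and Oryza is the node subtending (((((Anas,Hordeum),Canis),(Bombus,Corvus)),(Ateles,(Danio,Clostridium))),((((Solenopsis,Musca),(Otocyon,Taxidea)),((Oryza,Bacillus),Enhydra)),((Gulo,Betula),Lutra))).
That clade contains 18 terminal taxa: Anas, Ateles, Bacillus, Betula, Bombus, Canis, Clostridium, Corvus, Danio, Enhydra, Gulo, Hordeum, Lutra, Musca, Oryza, Otocyon, Solenopsis, Taxidea.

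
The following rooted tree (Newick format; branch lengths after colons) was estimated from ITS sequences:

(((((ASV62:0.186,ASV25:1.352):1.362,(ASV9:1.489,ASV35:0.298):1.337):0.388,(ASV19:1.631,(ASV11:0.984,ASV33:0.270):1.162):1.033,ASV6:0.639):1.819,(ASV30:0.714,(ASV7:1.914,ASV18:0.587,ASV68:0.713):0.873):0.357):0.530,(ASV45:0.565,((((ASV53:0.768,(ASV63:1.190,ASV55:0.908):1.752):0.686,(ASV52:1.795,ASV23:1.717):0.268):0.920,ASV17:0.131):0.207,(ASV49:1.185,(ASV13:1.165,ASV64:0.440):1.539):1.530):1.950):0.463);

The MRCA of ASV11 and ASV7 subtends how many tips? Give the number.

12

The MRCA of ASV11 and ASV7 is the node subtending ((((ASV62,ASV25),(ASV9,ASV35)),(ASV19,(ASV11,ASV33)),ASV6),(ASV30,(ASV7,ASV18,ASV68))).
That clade contains 12 terminal taxa: ASV11, ASV18, ASV19, ASV25, ASV30, ASV33, ASV35, ASV6, ASV62, ASV68, ASV7, ASV9.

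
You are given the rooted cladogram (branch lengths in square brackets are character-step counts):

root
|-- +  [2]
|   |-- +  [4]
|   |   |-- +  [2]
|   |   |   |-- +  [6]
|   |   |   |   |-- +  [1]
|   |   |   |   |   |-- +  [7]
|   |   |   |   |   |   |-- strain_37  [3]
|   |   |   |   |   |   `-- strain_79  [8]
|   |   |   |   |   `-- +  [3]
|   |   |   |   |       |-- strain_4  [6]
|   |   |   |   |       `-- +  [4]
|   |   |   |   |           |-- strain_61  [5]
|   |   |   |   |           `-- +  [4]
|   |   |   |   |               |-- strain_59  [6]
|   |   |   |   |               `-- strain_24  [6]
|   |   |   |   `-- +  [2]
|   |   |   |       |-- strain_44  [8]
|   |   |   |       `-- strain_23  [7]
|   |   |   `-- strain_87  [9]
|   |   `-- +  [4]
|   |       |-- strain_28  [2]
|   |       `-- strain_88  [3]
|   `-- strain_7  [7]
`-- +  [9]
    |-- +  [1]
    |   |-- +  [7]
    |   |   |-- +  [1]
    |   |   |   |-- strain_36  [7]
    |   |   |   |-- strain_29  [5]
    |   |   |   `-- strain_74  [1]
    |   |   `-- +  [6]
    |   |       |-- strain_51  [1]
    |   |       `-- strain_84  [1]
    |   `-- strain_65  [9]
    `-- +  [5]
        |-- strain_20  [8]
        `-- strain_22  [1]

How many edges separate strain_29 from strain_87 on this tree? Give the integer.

9

The MRCA of strain_29 and strain_87 is the root of the tree.
From strain_29 up to that node: 5 branches. From strain_87 up to the same node: 4 branches. Total: 5 + 4 = 9.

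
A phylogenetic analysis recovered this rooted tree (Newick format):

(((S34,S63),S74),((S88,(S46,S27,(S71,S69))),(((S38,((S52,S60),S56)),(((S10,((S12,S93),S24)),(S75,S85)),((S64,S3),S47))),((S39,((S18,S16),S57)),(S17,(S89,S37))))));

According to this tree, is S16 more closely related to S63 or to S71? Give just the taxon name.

S71

The MRCA of S16 and S71 subtends ((S88,(S46,S27,(S71,S69))),(((S38,((S52,S60),S56)),(((S10,((S12,S93),S24)),(S75,S85)),((S64,S3),S47))),((S39,((S18,S16),S57)),(S17,(S89,S37))))) (25 taxa).
The MRCA of S16 and S63 is the root, subtending the entire tree (28 taxa).
The first is nested inside the second, so S16 shares a more recent common ancestor with S71.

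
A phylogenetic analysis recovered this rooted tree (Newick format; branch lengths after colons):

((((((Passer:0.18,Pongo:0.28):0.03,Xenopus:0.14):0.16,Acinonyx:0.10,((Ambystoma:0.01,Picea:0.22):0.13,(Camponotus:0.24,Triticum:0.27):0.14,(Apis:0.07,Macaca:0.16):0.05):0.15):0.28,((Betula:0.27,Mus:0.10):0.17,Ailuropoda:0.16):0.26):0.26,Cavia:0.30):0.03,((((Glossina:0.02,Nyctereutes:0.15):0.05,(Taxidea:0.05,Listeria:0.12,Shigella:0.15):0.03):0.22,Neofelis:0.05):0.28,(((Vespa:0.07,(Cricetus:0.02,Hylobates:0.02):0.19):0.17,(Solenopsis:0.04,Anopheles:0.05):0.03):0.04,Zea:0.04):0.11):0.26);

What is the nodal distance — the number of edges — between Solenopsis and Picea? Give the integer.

11

The MRCA of Solenopsis and Picea is the root of the tree.
From Solenopsis up to that node: 5 branches. From Picea up to the same node: 6 branches. Total: 5 + 6 = 11.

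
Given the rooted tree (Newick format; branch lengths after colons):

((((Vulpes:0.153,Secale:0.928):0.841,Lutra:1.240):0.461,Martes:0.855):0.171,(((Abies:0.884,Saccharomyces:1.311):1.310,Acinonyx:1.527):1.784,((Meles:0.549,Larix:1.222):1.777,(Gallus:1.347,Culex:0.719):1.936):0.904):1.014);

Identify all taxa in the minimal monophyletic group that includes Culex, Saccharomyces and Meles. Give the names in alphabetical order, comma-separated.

Tracing Culex: it sits inside (Gallus,Culex).
Tracing Saccharomyces: it sits inside (Abies,Saccharomyces).
Tracing Meles: it sits inside (Meles,Larix).
The smallest clade enclosing all 3 is (((Abies,Saccharomyces),Acinonyx),((Meles,Larix),(Gallus,Culex))); the answer is its 7 terminal taxa in alphabetical order.

Abies, Acinonyx, Culex, Gallus, Larix, Meles, Saccharomyces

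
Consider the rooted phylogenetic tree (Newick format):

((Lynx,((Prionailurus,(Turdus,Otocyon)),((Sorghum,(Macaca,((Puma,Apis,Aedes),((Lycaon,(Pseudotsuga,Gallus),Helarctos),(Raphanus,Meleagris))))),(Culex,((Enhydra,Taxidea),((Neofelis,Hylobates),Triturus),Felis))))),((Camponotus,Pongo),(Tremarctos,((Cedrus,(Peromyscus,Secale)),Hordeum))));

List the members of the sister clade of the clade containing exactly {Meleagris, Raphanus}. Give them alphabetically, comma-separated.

Gallus, Helarctos, Lycaon, Pseudotsuga

The clade containing exactly {Meleagris, Raphanus} attaches to the tree at the node subtending ((Lycaon,(Pseudotsuga,Gallus),Helarctos),(Raphanus,Meleagris)).
The other lineage descending from that same node — the sister group — is (Lycaon,(Pseudotsuga,Gallus),Helarctos); its 4 tips in alphabetical order are the answer.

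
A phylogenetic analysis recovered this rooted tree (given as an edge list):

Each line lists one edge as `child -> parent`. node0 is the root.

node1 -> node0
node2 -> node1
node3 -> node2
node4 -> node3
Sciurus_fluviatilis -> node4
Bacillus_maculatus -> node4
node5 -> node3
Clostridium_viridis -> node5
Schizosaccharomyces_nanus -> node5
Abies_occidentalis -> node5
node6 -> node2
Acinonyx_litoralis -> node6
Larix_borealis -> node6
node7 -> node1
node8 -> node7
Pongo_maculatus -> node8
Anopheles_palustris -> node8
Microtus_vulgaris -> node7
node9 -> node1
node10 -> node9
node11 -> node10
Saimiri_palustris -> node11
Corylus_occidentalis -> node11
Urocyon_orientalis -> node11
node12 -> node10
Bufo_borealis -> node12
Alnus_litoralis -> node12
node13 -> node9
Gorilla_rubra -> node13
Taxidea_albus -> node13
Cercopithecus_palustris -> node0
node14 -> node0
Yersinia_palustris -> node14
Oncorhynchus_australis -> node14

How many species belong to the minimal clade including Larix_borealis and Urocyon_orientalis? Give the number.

17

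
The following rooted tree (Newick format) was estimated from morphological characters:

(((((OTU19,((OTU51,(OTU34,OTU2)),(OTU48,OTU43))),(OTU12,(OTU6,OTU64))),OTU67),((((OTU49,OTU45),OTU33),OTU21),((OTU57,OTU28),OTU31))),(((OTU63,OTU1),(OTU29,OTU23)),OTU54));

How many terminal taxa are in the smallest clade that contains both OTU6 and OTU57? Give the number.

17

The MRCA of OTU6 and OTU57 is the node subtending ((((OTU19,((OTU51,(OTU34,OTU2)),(OTU48,OTU43))),(OTU12,(OTU6,OTU64))),OTU67),((((OTU49,OTU45),OTU33),OTU21),((OTU57,OTU28),OTU31))).
That clade contains 17 terminal taxa: OTU12, OTU19, OTU2, OTU21, OTU28, OTU31, OTU33, OTU34, OTU43, OTU45, OTU48, OTU49, OTU51, OTU57, OTU6, OTU64, OTU67.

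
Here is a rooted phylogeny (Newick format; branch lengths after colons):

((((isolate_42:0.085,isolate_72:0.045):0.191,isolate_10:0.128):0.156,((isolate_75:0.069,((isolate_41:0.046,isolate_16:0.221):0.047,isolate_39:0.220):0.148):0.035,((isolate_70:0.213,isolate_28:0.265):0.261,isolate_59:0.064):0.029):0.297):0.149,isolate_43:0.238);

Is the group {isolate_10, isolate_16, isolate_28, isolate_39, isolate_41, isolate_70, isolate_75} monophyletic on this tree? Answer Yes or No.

The MRCA of the listed taxa subtends (((isolate_42,isolate_72),isolate_10),((isolate_75,((isolate_41,isolate_16),isolate_39)),((isolate_70,isolate_28),isolate_59))).
That clade also contains isolate_42, isolate_59, isolate_72, which are not in the proposed group, so the group is not monophyletic.

No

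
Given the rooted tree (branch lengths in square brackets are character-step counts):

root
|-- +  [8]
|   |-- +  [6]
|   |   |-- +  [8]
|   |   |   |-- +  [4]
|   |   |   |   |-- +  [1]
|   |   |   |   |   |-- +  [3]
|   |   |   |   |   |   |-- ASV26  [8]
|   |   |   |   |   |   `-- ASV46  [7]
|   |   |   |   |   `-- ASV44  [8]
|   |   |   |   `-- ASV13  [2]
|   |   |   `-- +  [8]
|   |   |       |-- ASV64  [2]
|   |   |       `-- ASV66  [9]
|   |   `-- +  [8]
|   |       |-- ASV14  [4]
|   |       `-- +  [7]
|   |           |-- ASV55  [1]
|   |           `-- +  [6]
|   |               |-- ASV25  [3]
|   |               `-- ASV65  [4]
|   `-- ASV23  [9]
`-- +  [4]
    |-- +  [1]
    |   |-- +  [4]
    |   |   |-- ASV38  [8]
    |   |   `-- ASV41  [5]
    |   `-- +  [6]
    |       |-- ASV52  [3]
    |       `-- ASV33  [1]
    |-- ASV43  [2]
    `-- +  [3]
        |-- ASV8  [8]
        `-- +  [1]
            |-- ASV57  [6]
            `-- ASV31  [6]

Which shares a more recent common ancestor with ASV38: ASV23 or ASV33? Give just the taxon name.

The MRCA of ASV38 and ASV33 subtends ((ASV38,ASV41),(ASV52,ASV33)) (4 taxa).
The MRCA of ASV38 and ASV23 is the root, subtending the entire tree (19 taxa).
The first is nested inside the second, so ASV38 shares a more recent common ancestor with ASV33.

ASV33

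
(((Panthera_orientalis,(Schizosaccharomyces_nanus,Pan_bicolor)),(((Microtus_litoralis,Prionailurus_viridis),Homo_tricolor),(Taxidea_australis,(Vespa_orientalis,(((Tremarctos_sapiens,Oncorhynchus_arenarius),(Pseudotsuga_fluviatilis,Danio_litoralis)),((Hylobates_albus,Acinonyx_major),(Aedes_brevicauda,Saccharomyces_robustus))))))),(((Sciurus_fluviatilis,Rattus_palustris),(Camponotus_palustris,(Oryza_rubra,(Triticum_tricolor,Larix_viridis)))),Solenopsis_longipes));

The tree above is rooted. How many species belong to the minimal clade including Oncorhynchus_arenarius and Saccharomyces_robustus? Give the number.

The MRCA of Oncorhynchus_arenarius and Saccharomyces_robustus is the node subtending (((Tremarctos_sapiens,Oncorhynchus_arenarius),(Pseudotsuga_fluviatilis,Danio_litoralis)),((Hylobates_albus,Acinonyx_major),(Aedes_brevicauda,Saccharomyces_robustus))).
That clade contains 8 terminal taxa: Acinonyx_major, Aedes_brevicauda, Danio_litoralis, Hylobates_albus, Oncorhynchus_arenarius, Pseudotsuga_fluviatilis, Saccharomyces_robustus, Tremarctos_sapiens.

8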